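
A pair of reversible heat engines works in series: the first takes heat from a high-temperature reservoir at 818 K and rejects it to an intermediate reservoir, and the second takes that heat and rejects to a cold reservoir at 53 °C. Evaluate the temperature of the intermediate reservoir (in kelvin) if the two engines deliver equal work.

T_m ≈ 572 K

T_C = 53 °C → 53 + 273.15 = 326.15 K.
For reversible stages Q_m = Q_H·(T_m/T_H). Setting W₁ = Q_H(1 − T_m/T_H) equal to W₂ = Q_m(1 − T_C/T_m) = Q_H·(T_m − T_C)/T_H gives T_H − T_m = T_m − T_C, so T_m = (T_H + T_C)/2 = (818.00 + 326.15)/2 = 572 K.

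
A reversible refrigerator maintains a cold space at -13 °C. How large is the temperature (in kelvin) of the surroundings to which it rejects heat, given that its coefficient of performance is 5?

T_C = -13 °C → -13 + 273.15 = 260.15 K.
COP_R = T_C/(T_H − T_C) ⇒ T_H = T_C·(1 + 1/COP_R) = 260.15 × (1 + 1/5) = 312 K.

T_H ≈ 312 K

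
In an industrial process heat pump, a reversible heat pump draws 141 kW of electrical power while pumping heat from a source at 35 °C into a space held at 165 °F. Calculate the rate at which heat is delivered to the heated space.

Q̇_H ≈ 1258 kW

T_H = 165 °F → (165 − 32) × 5/9 = 73.89 °C = 347.04 K.
T_C = 35 °C → 35 + 273.15 = 308.15 K.
For a reversible heat pump, COP_HP = T_H/(T_H − T_C) = 347.04/38.89 = 8.9239.
Q_H = COP_HP · W = 8.9239 × 141 = 1258 kW.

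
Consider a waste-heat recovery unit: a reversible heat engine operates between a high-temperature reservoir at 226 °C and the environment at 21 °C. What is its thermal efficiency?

η ≈ 0.411

T_H = 226 °C → 226 + 273.15 = 499.15 K.
T_C = 21 °C → 21 + 273.15 = 294.15 K.
The Carnot efficiency is η = 1 − T_C/T_H = 1 − 294.15/499.15 = 0.411.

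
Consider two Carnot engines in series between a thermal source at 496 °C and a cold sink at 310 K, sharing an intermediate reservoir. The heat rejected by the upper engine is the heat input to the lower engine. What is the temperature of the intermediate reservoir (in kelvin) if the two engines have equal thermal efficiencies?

T_H = 496 °C → 496 + 273.15 = 769.15 K.
Equal efficiencies require 1 − T_m/T_H = 1 − T_C/T_m, i.e. T_m/T_H = T_C/T_m, so T_m = √(T_H·T_C) = √(769.15 × 310.00) = 488.3 K.

T_m ≈ 488.3 K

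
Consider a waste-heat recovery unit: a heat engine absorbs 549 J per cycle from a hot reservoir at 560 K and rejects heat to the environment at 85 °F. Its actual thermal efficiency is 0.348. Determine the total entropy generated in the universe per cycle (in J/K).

T_C = 85 °F → (85 − 32) × 5/9 = 29.44 °C = 302.59 K.
W = η·Q_H = 0.348 × 549 = 191.1 J, so Q_C = Q_H − W = 357.9 J.
Entropy balance on the reservoirs: −Q_H/T_H = -0.9804 J/K, +Q_C/T_C = 1.183 J/K.
ΔS_univ = −Q_H/T_H + Q_C/T_C = 0.203 J/K (> 0, since η = 0.348 < η_Carnot = 0.460).

ΔS_univ ≈ 0.203 J/K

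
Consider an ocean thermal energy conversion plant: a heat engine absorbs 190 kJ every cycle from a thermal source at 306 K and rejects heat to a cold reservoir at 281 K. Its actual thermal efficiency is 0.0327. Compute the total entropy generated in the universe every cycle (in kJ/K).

W = η·Q_H = 0.0327 × 190 = 6.213 kJ, so Q_C = Q_H − W = 183.8 kJ.
The hot reservoir loses entropy Q_H/T_H = 190/306.00 = 0.6209 kJ/K; the cold reservoir gains Q_C/T_C = 183.8/281.00 = 0.6540 kJ/K.
ΔS_univ = −Q_H/T_H + Q_C/T_C = 0.0331 kJ/K (> 0, since η = 0.0327 < η_Carnot = 0.082).

ΔS_univ ≈ 0.0331 kJ/K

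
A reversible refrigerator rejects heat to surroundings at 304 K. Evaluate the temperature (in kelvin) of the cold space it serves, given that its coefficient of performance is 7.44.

T_C ≈ 268 K

COP_R = T_C/(T_H − T_C) ⇒ T_C = T_H·COP_R/(1 + COP_R) = 304.00 × 7.44/(1 + 7.44) = 268 K.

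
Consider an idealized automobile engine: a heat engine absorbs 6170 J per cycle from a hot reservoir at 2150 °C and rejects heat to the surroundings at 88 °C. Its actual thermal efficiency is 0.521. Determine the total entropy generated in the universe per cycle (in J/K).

T_H = 2150 °C → 2150 + 273.15 = 2423.15 K.
T_C = 88 °C → 88 + 273.15 = 361.15 K.
W = η·Q_H = 0.521 × 6170 = 3215 J, so Q_C = Q_H − W = 2955 J.
The hot reservoir loses entropy Q_H/T_H = 6170/2423.15 = 2.546 J/K; the cold reservoir gains Q_C/T_C = 2955/361.15 = 8.183 J/K.
ΔS_univ = −Q_H/T_H + Q_C/T_C = 5.64 J/K (> 0, since η = 0.521 < η_Carnot = 0.851).

ΔS_univ ≈ 5.64 J/K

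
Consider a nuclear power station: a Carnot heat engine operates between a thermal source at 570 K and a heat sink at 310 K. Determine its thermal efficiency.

For a reversible engine, η = 1 − T_C/T_H = 1 − 310.00/570.00 = 0.456.

η ≈ 0.456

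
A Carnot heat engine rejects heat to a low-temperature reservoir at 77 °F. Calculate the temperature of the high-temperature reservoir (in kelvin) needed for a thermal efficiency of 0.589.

T_H ≈ 725 K

T_C = 77 °F → (77 − 32) × 5/9 = 25.00 °C = 298.15 K.
From η = 1 − T_C/T_H, solving for T_H gives T_H = T_C/(1 − η) = 298.15/(1 − 0.589) = 725 K.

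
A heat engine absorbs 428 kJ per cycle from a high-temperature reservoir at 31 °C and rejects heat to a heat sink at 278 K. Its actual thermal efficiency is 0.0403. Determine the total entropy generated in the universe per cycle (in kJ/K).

ΔS_univ ≈ 0.07032 kJ/K

T_H = 31 °C → 31 + 273.15 = 304.15 K.
W = η·Q_H = 0.0403 × 428 = 17.25 kJ, so Q_C = Q_H − W = 410.8 kJ.
Entropy balance on the reservoirs: −Q_H/T_H = -1.407 kJ/K, +Q_C/T_C = 1.478 kJ/K.
ΔS_univ = −Q_H/T_H + Q_C/T_C = 0.07032 kJ/K (> 0, since η = 0.0403 < η_Carnot = 0.086).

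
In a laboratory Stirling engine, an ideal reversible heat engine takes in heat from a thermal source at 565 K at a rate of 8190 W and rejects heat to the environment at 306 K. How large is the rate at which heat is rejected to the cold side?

Since the cycle is reversible, η = 1 − T_C/T_H = 1 − 306.00/565.00 = 0.4584.
For a reversible cycle Q_C/Q_H = T_C/T_H, so Q_C = 8190 × 306.00/565.00 = 4440 W.

Q̇_C ≈ 4440 W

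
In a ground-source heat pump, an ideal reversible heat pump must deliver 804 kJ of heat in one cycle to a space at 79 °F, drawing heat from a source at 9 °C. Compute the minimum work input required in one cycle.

T_H = 79 °F → (79 − 32) × 5/9 = 26.11 °C = 299.26 K.
T_C = 9 °C → 9 + 273.15 = 282.15 K.
For a reversible heat pump, COP_HP = T_H/(T_H − T_C) = 299.26/17.11 = 17.4893.
W = Q_H/COP_HP = 804/17.4893 = 46.0 kJ.

W_in ≈ 46.0 kJ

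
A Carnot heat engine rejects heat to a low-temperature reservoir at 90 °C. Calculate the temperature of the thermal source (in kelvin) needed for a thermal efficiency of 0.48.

T_H ≈ 698 K

T_C = 90 °C → 90 + 273.15 = 363.15 K.
From η = 1 − T_C/T_H, solving for T_H gives T_H = T_C/(1 − η) = 363.15/(1 − 0.48) = 698 K.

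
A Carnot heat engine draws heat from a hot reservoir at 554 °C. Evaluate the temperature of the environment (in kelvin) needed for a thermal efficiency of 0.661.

T_C ≈ 280.4 K

T_H = 554 °C → 554 + 273.15 = 827.15 K.
From η = 1 − T_C/T_H, T_C = T_H·(1 − η) = 827.15 × (1 − 0.661) = 280.4 K.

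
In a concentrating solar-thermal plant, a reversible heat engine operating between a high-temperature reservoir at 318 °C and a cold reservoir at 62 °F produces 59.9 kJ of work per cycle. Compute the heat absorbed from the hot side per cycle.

T_H = 318 °C → 318 + 273.15 = 591.15 K.
T_C = 62 °F → (62 − 32) × 5/9 = 16.67 °C = 289.82 K.
η_rev = 1 − T_C/T_H = 1 − 289.82/591.15 = 0.5097.
Q_H = W/η = 59.9/0.5097 = 118 kJ.

Q_H ≈ 118 kJ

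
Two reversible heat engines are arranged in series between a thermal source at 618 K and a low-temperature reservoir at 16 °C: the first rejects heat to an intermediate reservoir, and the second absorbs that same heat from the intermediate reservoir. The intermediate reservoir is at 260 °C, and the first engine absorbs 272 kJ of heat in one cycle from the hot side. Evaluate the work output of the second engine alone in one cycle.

T_C = 16 °C → 16 + 273.15 = 289.15 K.
T_m = 260 °C → 260 + 273.15 = 533.15 K.
Heat entering the second stage: Q_m = Q_H·(T_m/T_H) = 272 × 533.15/618.00 = 235 kJ.
Second-stage efficiency η₂ = 1 − T_C/T_m = 1 − 289.15/533.15 = 0.4577, so W₂ = η₂·Q_m = 107 kJ.

W₂ ≈ 107 kJ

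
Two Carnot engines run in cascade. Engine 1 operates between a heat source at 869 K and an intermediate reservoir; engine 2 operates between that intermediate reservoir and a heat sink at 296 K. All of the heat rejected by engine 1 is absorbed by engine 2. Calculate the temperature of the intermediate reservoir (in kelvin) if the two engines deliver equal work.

For reversible stages Q_m = Q_H·(T_m/T_H). Setting W₁ = Q_H(1 − T_m/T_H) equal to W₂ = Q_m(1 − T_C/T_m) = Q_H·(T_m − T_C)/T_H gives T_H − T_m = T_m − T_C, so T_m = (T_H + T_C)/2 = (869.00 + 296.00)/2 = 582 K.

T_m ≈ 582 K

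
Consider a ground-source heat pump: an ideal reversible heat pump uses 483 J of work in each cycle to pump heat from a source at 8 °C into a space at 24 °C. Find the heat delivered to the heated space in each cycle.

Q_H ≈ 8970 J

T_H = 24 °C → 24 + 273.15 = 297.15 K.
T_C = 8 °C → 8 + 273.15 = 281.15 K.
Reversible heating COP: COP_HP = T_H/(T_H − T_C) = 297.15/16.00 = 18.5719.
Q_H = COP_HP · W = 18.5719 × 483 = 8970 J.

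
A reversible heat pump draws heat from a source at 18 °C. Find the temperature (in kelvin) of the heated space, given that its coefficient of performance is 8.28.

T_H ≈ 331.1 K

T_C = 18 °C → 18 + 273.15 = 291.15 K.
COP_HP = T_H/(T_H − T_C) ⇒ T_H = T_C·COP_HP/(COP_HP − 1) = 291.15 × 8.28/(8.28 − 1) = 331.1 K.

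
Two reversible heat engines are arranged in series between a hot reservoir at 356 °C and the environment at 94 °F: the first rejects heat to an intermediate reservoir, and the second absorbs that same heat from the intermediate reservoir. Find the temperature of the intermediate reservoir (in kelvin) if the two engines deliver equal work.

T_m ≈ 468.4 K

T_H = 356 °C → 356 + 273.15 = 629.15 K.
T_C = 94 °F → (94 − 32) × 5/9 = 34.44 °C = 307.59 K.
For reversible stages Q_m = Q_H·(T_m/T_H). Setting W₁ = Q_H(1 − T_m/T_H) equal to W₂ = Q_m(1 − T_C/T_m) = Q_H·(T_m − T_C)/T_H gives T_H − T_m = T_m − T_C, so T_m = (T_H + T_C)/2 = (629.15 + 307.59)/2 = 468.4 K.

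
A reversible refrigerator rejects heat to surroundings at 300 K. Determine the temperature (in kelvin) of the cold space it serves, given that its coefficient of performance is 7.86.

COP_R = T_C/(T_H − T_C) ⇒ T_C = T_H·COP_R/(1 + COP_R) = 300.00 × 7.86/(1 + 7.86) = 266.1 K.

T_C ≈ 266.1 K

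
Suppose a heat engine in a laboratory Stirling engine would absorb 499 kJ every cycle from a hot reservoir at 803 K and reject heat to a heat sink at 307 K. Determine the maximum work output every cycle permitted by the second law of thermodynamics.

W_max ≈ 308 kJ

The upper bound on efficiency is η_max = 1 − T_C/T_H = 1 − 307.00/803.00 = 0.6177.
W_max = η_max · Q_H = 0.6177 × 499 = 308 kJ.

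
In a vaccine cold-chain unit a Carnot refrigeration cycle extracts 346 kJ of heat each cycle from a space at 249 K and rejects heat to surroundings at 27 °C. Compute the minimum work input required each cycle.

W_in ≈ 71.1 kJ

T_H = 27 °C → 27 + 273.15 = 300.15 K.
The reversible coefficient of performance is COP_R = T_C/(T_H − T_C) = 249.00/51.15 = 4.8680.
W = Q_C/COP_R = 346/4.8680 = 71.1 kJ.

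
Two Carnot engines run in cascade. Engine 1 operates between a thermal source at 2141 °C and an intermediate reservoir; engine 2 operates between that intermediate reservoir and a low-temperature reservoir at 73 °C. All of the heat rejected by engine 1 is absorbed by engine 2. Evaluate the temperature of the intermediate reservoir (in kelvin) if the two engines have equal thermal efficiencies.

T_m ≈ 914 K

T_H = 2141 °C → 2141 + 273.15 = 2414.15 K.
T_C = 73 °C → 73 + 273.15 = 346.15 K.
Equal efficiencies require 1 − T_m/T_H = 1 − T_C/T_m, i.e. T_m/T_H = T_C/T_m, so T_m = √(T_H·T_C) = √(2414.15 × 346.15) = 914 K.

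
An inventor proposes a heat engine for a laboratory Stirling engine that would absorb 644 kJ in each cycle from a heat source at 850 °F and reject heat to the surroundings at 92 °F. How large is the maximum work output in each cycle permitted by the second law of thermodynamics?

T_H = 850 °F → (850 − 32) × 5/9 = 454.44 °C = 727.59 K.
T_C = 92 °F → (92 − 32) × 5/9 = 33.33 °C = 306.48 K.
No engine can exceed the Carnot limit: η_max = 1 − T_C/T_H = 1 − 306.48/727.59 = 0.5788.
W_max = η_max · Q_H = 0.5788 × 644 = 373 kJ.

W_max ≈ 373 kJ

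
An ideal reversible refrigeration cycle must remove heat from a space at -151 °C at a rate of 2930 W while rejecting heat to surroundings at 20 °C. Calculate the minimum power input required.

Ẇ_in ≈ 4100 W

T_H = 20 °C → 20 + 273.15 = 293.15 K.
T_C = -151 °C → -151 + 273.15 = 122.15 K.
For a reversible refrigerator, COP_R = T_C/(T_H − T_C) = 122.15/171.00 = 0.7143.
W = Q_C/COP_R = 2930/0.7143 = 4100 W.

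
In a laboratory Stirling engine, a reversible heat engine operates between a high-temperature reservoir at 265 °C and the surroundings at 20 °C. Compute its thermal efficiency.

η ≈ 0.455

T_H = 265 °C → 265 + 273.15 = 538.15 K.
T_C = 20 °C → 20 + 273.15 = 293.15 K.
Since the cycle is reversible, η = 1 − T_C/T_H = 1 − 293.15/538.15 = 0.455.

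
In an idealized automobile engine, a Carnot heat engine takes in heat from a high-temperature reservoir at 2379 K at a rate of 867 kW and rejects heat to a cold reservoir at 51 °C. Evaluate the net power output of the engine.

Ẇ ≈ 748.9 kW

T_C = 51 °C → 51 + 273.15 = 324.15 K.
For a reversible engine, η = 1 − T_C/T_H = 1 − 324.15/2379.00 = 0.8637.
W = η·Q_H = 0.8637 × 867 = 748.9 kW.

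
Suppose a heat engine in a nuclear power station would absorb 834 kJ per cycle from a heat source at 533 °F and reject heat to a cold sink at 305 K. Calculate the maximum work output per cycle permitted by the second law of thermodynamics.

T_H = 533 °F → (533 − 32) × 5/9 = 278.33 °C = 551.48 K.
The upper bound on efficiency is η_max = 1 − T_C/T_H = 1 − 305.00/551.48 = 0.4469.
W_max = η_max · Q_H = 0.4469 × 834 = 373 kJ.

W_max ≈ 373 kJ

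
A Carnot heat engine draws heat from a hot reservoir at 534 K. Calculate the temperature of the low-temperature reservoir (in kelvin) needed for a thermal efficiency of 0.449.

From η = 1 − T_C/T_H, T_C = T_H·(1 − η) = 534.00 × (1 − 0.449) = 294 K.

T_C ≈ 294 K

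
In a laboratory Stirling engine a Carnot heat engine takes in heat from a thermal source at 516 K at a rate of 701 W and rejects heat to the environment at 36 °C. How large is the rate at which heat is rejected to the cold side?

Q̇_C ≈ 420 W

T_C = 36 °C → 36 + 273.15 = 309.15 K.
η_rev = 1 − T_C/T_H = 1 − 309.15/516.00 = 0.4009.
For a reversible cycle Q_C/Q_H = T_C/T_H, so Q_C = 701 × 309.15/516.00 = 420 W.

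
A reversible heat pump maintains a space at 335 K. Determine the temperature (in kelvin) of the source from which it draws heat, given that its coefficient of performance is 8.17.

COP_HP = T_H/(T_H − T_C) ⇒ T_C = T_H·(COP_HP − 1)/COP_HP = 335.00 × (8.17 − 1)/8.17 = 294.0 K.

T_C ≈ 294.0 K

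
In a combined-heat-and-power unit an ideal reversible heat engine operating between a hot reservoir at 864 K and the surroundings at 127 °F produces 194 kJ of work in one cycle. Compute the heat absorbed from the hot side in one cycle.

T_C = 127 °F → (127 − 32) × 5/9 = 52.78 °C = 325.93 K.
Carnot efficiency: η = 1 − T_C/T_H = 1 − 325.93/864.00 = 0.6228.
Q_H = W/η = 194/0.6228 = 311.5 kJ.

Q_H ≈ 311.5 kJ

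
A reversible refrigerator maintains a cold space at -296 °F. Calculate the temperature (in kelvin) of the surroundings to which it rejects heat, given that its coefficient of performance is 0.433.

T_H ≈ 300.9 K

T_C = -296 °F → (-296 − 32) × 5/9 = -182.22 °C = 90.93 K.
COP_R = T_C/(T_H − T_C) ⇒ T_H = T_C·(1 + 1/COP_R) = 90.93 × (1 + 1/0.433) = 300.9 K.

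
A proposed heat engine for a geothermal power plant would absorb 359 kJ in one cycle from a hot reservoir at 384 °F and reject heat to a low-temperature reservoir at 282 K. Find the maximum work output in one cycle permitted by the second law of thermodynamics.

W_max ≈ 143 kJ

T_H = 384 °F → (384 − 32) × 5/9 = 195.56 °C = 468.71 K.
By the Carnot theorem, η_max = 1 − T_C/T_H = 1 − 282.00/468.71 = 0.3983.
W_max = η_max · Q_H = 0.3983 × 359 = 143 kJ.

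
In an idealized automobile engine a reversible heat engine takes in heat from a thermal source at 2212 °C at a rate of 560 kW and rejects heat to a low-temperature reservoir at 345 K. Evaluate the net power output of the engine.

Ẇ ≈ 482 kW

T_H = 2212 °C → 2212 + 273.15 = 2485.15 K.
η_rev = 1 − T_C/T_H = 1 − 345.00/2485.15 = 0.8612.
W = η·Q_H = 0.8612 × 560 = 482 kW.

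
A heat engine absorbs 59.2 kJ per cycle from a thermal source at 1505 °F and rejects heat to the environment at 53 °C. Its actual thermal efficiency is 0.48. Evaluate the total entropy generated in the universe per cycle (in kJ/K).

T_H = 1505 °F → (1505 − 32) × 5/9 = 818.33 °C = 1091.48 K.
T_C = 53 °C → 53 + 273.15 = 326.15 K.
W = η·Q_H = 0.48 × 59.2 = 28.42 kJ, so Q_C = Q_H − W = 30.78 kJ.
The hot reservoir loses entropy Q_H/T_H = 59.2/1091.48 = 0.05424 kJ/K; the cold reservoir gains Q_C/T_C = 30.78/326.15 = 0.09439 kJ/K.
ΔS_univ = −Q_H/T_H + Q_C/T_C = 0.0401 kJ/K (> 0, since η = 0.48 < η_Carnot = 0.701).

ΔS_univ ≈ 0.0401 kJ/K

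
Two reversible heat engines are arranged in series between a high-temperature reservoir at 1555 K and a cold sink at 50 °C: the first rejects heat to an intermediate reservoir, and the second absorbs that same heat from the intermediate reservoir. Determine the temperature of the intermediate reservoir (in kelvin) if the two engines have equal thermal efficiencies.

T_m ≈ 708.9 K

T_C = 50 °C → 50 + 273.15 = 323.15 K.
Equal efficiencies require 1 − T_m/T_H = 1 − T_C/T_m, i.e. T_m/T_H = T_C/T_m, so T_m = √(T_H·T_C) = √(1555.00 × 323.15) = 708.9 K.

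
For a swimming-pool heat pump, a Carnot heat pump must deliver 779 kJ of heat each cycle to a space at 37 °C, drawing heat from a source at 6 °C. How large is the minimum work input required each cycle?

T_H = 37 °C → 37 + 273.15 = 310.15 K.
T_C = 6 °C → 6 + 273.15 = 279.15 K.
COP_HP = T_H/(T_H − T_C) = 310.15/31.00 = 10.0048.
W = Q_H/COP_HP = 779/10.0048 = 77.9 kJ.

W_in ≈ 77.9 kJ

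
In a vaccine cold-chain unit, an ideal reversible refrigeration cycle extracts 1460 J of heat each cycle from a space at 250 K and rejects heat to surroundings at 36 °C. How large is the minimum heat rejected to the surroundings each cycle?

Q_H ≈ 1810 J

T_H = 36 °C → 36 + 273.15 = 309.15 K.
For a reversible cycle Q_H/Q_C = T_H/T_C, so Q_H = Q_C·T_H/T_C = 1460 × 309.15/250.00 = 1810 J.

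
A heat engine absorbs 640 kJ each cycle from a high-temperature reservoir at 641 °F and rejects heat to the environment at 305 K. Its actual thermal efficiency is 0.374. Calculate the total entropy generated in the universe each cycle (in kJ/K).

T_H = 641 °F → (641 − 32) × 5/9 = 338.33 °C = 611.48 K.
W = η·Q_H = 0.374 × 640 = 239.4 kJ, so Q_C = Q_H − W = 400.6 kJ.
Reservoir entropy changes: ΔS_H = −Q_H/T_H = −640/611.48 = -1.047 kJ/K and ΔS_C = +Q_C/T_C = 400.6/305.00 = 1.314 kJ/K.
ΔS_univ = −Q_H/T_H + Q_C/T_C = 0.267 kJ/K (> 0, since η = 0.374 < η_Carnot = 0.501).

ΔS_univ ≈ 0.267 kJ/K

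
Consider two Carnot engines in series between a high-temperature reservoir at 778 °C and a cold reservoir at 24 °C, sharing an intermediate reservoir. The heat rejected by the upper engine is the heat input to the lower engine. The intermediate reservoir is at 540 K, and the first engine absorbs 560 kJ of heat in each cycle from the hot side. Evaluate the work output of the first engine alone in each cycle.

W₁ ≈ 272 kJ

T_H = 778 °C → 778 + 273.15 = 1051.15 K.
T_C = 24 °C → 24 + 273.15 = 297.15 K.
First-stage efficiency η₁ = 1 − T_m/T_H = 1 − 540.00/1051.15 = 0.4863.
W₁ = η₁·Q_H = 0.4863 × 560 = 272 kJ.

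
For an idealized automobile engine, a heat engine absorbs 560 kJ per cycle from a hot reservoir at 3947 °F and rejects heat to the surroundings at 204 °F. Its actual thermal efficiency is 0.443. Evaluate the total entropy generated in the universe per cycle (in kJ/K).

T_H = 3947 °F → (3947 − 32) × 5/9 = 2175.00 °C = 2448.15 K.
T_C = 204 °F → (204 − 32) × 5/9 = 95.56 °C = 368.71 K.
W = η·Q_H = 0.443 × 560 = 248.1 kJ, so Q_C = Q_H − W = 311.9 kJ.
The hot reservoir loses entropy Q_H/T_H = 560/2448.15 = 0.2287 kJ/K; the cold reservoir gains Q_C/T_C = 311.9/368.71 = 0.8460 kJ/K.
ΔS_univ = −Q_H/T_H + Q_C/T_C = 0.617 kJ/K (> 0, since η = 0.443 < η_Carnot = 0.849).

ΔS_univ ≈ 0.617 kJ/K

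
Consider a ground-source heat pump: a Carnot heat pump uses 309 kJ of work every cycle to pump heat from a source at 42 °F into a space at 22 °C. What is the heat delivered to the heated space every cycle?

T_H = 22 °C → 22 + 273.15 = 295.15 K.
T_C = 42 °F → (42 − 32) × 5/9 = 5.56 °C = 278.71 K.
For a reversible heat pump, COP_HP = T_H/(T_H − T_C) = 295.15/16.44 = 17.9483.
Q_H = COP_HP · W = 17.9483 × 309 = 5550 kJ.

Q_H ≈ 5550 kJ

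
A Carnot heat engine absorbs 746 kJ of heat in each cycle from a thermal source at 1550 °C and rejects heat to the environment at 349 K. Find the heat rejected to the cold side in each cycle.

T_H = 1550 °C → 1550 + 273.15 = 1823.15 K.
For a reversible engine, η = 1 − T_C/T_H = 1 − 349.00/1823.15 = 0.8086.
For a reversible cycle Q_C/Q_H = T_C/T_H, so Q_C = 746 × 349.00/1823.15 = 143 kJ.

Q_C ≈ 143 kJ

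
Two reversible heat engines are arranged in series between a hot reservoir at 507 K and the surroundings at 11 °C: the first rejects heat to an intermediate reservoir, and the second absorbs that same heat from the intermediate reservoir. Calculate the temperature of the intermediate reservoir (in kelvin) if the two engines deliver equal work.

T_m ≈ 396 K

T_C = 11 °C → 11 + 273.15 = 284.15 K.
For reversible stages Q_m = Q_H·(T_m/T_H). Setting W₁ = Q_H(1 − T_m/T_H) equal to W₂ = Q_m(1 − T_C/T_m) = Q_H·(T_m − T_C)/T_H gives T_H − T_m = T_m − T_C, so T_m = (T_H + T_C)/2 = (507.00 + 284.15)/2 = 396 K.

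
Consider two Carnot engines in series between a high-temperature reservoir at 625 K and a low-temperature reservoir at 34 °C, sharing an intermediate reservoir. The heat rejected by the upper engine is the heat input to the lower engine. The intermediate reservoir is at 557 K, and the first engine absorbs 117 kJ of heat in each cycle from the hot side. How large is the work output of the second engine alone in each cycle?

T_C = 34 °C → 34 + 273.15 = 307.15 K.
Heat entering the second stage: Q_m = Q_H·(T_m/T_H) = 117 × 557.00/625.00 = 104 kJ.
Second-stage efficiency η₂ = 1 − T_C/T_m = 1 − 307.15/557.00 = 0.4486, so W₂ = η₂·Q_m = 46.8 kJ.

W₂ ≈ 46.8 kJ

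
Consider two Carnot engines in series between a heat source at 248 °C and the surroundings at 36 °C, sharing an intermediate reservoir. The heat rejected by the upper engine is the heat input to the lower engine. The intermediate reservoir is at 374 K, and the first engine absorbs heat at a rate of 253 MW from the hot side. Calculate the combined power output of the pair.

T_H = 248 °C → 248 + 273.15 = 521.15 K.
T_C = 36 °C → 36 + 273.15 = 309.15 K.
Two reversible stages in series are equivalent to a single Carnot engine between T_H and T_C, so η_total = 1 − T_C/T_H = 1 − 309.15/521.15 = 0.4068.
W_total = η_total · Q_H = 0.4068 × 253 = 103 MW.

Ẇ_total ≈ 103 MW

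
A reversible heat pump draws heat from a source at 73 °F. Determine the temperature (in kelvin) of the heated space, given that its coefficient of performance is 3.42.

T_C = 73 °F → (73 − 32) × 5/9 = 22.78 °C = 295.93 K.
COP_HP = T_H/(T_H − T_C) ⇒ T_H = T_C·COP_HP/(COP_HP − 1) = 295.93 × 3.42/(3.42 − 1) = 418 K.

T_H ≈ 418 K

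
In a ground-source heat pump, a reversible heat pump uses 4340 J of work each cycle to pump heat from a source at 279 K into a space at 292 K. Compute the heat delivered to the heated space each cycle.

Q_H ≈ 97480 J

Reversible heating COP: COP_HP = T_H/(T_H − T_C) = 292.00/13.00 = 22.4615.
Q_H = COP_HP · W = 22.4615 × 4340 = 97480 J.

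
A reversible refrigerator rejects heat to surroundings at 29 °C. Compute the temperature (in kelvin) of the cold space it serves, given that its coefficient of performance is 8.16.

T_H = 29 °C → 29 + 273.15 = 302.15 K.
COP_R = T_C/(T_H − T_C) ⇒ T_C = T_H·COP_R/(1 + COP_R) = 302.15 × 8.16/(1 + 8.16) = 269.2 K.

T_C ≈ 269.2 K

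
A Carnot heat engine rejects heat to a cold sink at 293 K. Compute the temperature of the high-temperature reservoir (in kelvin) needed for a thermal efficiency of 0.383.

From η = 1 − T_C/T_H, solving for T_H gives T_H = T_C/(1 − η) = 293.00/(1 − 0.383) = 475 K.

T_H ≈ 475 K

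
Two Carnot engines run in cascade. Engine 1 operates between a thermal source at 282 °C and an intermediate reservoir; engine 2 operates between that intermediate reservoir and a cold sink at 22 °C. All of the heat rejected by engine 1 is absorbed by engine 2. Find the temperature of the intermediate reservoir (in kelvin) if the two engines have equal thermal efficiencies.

T_H = 282 °C → 282 + 273.15 = 555.15 K.
T_C = 22 °C → 22 + 273.15 = 295.15 K.
Equal efficiencies require 1 − T_m/T_H = 1 − T_C/T_m, i.e. T_m/T_H = T_C/T_m, so T_m = √(T_H·T_C) = √(555.15 × 295.15) = 405 K.

T_m ≈ 405 K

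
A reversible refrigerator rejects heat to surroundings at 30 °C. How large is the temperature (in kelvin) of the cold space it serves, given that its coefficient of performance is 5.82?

T_H = 30 °C → 30 + 273.15 = 303.15 K.
COP_R = T_C/(T_H − T_C) ⇒ T_C = T_H·COP_R/(1 + COP_R) = 303.15 × 5.82/(1 + 5.82) = 259 K.

T_C ≈ 259 K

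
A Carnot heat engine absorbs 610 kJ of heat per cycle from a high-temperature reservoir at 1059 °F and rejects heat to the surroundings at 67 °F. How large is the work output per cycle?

T_H = 1059 °F → (1059 − 32) × 5/9 = 570.56 °C = 843.71 K.
T_C = 67 °F → (67 − 32) × 5/9 = 19.44 °C = 292.59 K.
Carnot efficiency: η = 1 − T_C/T_H = 1 − 292.59/843.71 = 0.6532.
W = η·Q_H = 0.6532 × 610 = 398.5 kJ.

W ≈ 398.5 kJ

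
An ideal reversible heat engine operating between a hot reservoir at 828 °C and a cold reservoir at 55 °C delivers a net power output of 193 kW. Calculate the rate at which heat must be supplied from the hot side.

Q̇_H ≈ 275 kW

T_H = 828 °C → 828 + 273.15 = 1101.15 K.
T_C = 55 °C → 55 + 273.15 = 328.15 K.
Since the cycle is reversible, η = 1 − T_C/T_H = 1 − 328.15/1101.15 = 0.7020.
Q_H = W/η = 193/0.7020 = 275 kW.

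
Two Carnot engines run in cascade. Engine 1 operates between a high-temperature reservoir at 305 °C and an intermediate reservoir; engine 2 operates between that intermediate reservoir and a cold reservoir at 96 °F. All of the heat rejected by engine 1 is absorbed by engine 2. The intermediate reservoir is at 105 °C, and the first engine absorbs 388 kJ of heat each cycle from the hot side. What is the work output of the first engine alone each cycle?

W₁ ≈ 134 kJ

T_H = 305 °C → 305 + 273.15 = 578.15 K.
T_C = 96 °F → (96 − 32) × 5/9 = 35.56 °C = 308.71 K.
T_m = 105 °C → 105 + 273.15 = 378.15 K.
First-stage efficiency η₁ = 1 − T_m/T_H = 1 − 378.15/578.15 = 0.3459.
W₁ = η₁·Q_H = 0.3459 × 388 = 134 kJ.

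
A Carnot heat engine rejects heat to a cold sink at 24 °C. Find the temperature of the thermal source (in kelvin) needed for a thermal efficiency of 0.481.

T_C = 24 °C → 24 + 273.15 = 297.15 K.
From η = 1 − T_C/T_H, solving for T_H gives T_H = T_C/(1 − η) = 297.15/(1 − 0.481) = 572.5 K.

T_H ≈ 572.5 K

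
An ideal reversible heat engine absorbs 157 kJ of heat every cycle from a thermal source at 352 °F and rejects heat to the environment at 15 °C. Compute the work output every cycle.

W ≈ 56.7 kJ

T_H = 352 °F → (352 − 32) × 5/9 = 177.78 °C = 450.93 K.
T_C = 15 °C → 15 + 273.15 = 288.15 K.
η_rev = 1 − T_C/T_H = 1 − 288.15/450.93 = 0.3610.
W = η·Q_H = 0.3610 × 157 = 56.7 kJ.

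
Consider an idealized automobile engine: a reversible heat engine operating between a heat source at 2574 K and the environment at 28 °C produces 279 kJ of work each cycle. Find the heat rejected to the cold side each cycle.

T_C = 28 °C → 28 + 273.15 = 301.15 K.
Since the cycle is reversible, η = 1 − T_C/T_H = 1 − 301.15/2574.00 = 0.8830.
Since Q_C/Q_H = T_C/T_H and Q_H = W/η, Q_C = W·T_C/(T_H − T_C) = 279 × 301.15/2272.85 = 37.0 kJ.

Q_C ≈ 37.0 kJ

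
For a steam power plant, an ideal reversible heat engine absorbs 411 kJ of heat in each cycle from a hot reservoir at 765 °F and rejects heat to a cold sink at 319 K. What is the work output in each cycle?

T_H = 765 °F → (765 − 32) × 5/9 = 407.22 °C = 680.37 K.
Since the cycle is reversible, η = 1 − T_C/T_H = 1 − 319.00/680.37 = 0.5311.
W = η·Q_H = 0.5311 × 411 = 218.3 kJ.

W ≈ 218.3 kJ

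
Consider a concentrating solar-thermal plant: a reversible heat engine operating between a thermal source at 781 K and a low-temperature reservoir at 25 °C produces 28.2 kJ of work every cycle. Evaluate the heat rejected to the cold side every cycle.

Q_C ≈ 17.41 kJ

T_C = 25 °C → 25 + 273.15 = 298.15 K.
Carnot efficiency: η = 1 − T_C/T_H = 1 − 298.15/781.00 = 0.6182.
Since Q_C/Q_H = T_C/T_H and Q_H = W/η, Q_C = W·T_C/(T_H − T_C) = 28.2 × 298.15/482.85 = 17.41 kJ.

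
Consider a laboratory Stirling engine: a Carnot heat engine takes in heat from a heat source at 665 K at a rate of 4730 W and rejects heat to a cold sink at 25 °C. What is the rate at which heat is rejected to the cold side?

T_C = 25 °C → 25 + 273.15 = 298.15 K.
Carnot efficiency: η = 1 − T_C/T_H = 1 − 298.15/665.00 = 0.5517.
For a reversible cycle Q_C/Q_H = T_C/T_H, so Q_C = 4730 × 298.15/665.00 = 2120 W.

Q̇_C ≈ 2120 W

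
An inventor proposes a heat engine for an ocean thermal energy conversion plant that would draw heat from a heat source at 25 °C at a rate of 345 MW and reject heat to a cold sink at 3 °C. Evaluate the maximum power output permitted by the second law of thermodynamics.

T_H = 25 °C → 25 + 273.15 = 298.15 K.
T_C = 3 °C → 3 + 273.15 = 276.15 K.
The second-law ceiling is the Carnot efficiency, η_max = 1 − T_C/T_H = 1 − 276.15/298.15 = 0.0738.
W_max = η_max · Q_H = 0.0738 × 345 = 25.46 MW.

Ẇ_max ≈ 25.46 MW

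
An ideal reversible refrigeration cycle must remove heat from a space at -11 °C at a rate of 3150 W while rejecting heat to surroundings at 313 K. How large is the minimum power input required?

Ẇ_in ≈ 611 W

T_C = -11 °C → -11 + 273.15 = 262.15 K.
COP_R = T_C/(T_H − T_C) = 262.15/50.85 = 5.1554.
W = Q_C/COP_R = 3150/5.1554 = 611 W.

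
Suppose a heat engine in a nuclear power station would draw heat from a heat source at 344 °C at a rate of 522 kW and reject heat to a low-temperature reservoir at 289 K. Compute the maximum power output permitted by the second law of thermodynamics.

T_H = 344 °C → 344 + 273.15 = 617.15 K.
The upper bound on efficiency is η_max = 1 − T_C/T_H = 1 − 289.00/617.15 = 0.5317.
W_max = η_max · Q_H = 0.5317 × 522 = 278 kW.

Ẇ_max ≈ 278 kW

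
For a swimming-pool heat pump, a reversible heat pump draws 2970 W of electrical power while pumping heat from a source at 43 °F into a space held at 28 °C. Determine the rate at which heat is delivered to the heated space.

Q̇_H ≈ 40900 W

T_H = 28 °C → 28 + 273.15 = 301.15 K.
T_C = 43 °F → (43 − 32) × 5/9 = 6.11 °C = 279.26 K.
COP_HP = T_H/(T_H − T_C) = 301.15/21.89 = 13.7581.
Q_H = COP_HP · W = 13.7581 × 2970 = 40900 W.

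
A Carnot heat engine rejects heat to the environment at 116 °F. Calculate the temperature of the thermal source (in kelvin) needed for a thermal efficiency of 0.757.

T_C = 116 °F → (116 − 32) × 5/9 = 46.67 °C = 319.82 K.
From η = 1 − T_C/T_H, solving for T_H gives T_H = T_C/(1 − η) = 319.82/(1 − 0.757) = 1320 K.

T_H ≈ 1320 K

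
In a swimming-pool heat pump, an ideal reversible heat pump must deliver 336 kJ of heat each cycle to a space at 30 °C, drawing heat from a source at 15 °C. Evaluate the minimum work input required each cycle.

W_in ≈ 16.6 kJ

T_H = 30 °C → 30 + 273.15 = 303.15 K.
T_C = 15 °C → 15 + 273.15 = 288.15 K.
Reversible heating COP: COP_HP = T_H/(T_H − T_C) = 303.15/15.00 = 20.2100.
W = Q_H/COP_HP = 336/20.2100 = 16.6 kJ.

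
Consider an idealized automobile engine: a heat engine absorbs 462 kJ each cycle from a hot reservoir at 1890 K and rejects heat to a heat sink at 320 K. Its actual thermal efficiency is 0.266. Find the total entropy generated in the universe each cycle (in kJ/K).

ΔS_univ ≈ 0.815 kJ/K

W = η·Q_H = 0.266 × 462 = 122.9 kJ, so Q_C = Q_H − W = 339.1 kJ.
Reservoir entropy changes: ΔS_H = −Q_H/T_H = −462/1890.00 = -0.2444 kJ/K and ΔS_C = +Q_C/T_C = 339.1/320.00 = 1.060 kJ/K.
ΔS_univ = −Q_H/T_H + Q_C/T_C = 0.815 kJ/K (> 0, since η = 0.266 < η_Carnot = 0.831).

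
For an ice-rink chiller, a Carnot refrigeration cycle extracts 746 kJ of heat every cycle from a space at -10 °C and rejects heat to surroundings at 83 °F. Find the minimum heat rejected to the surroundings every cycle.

T_H = 83 °F → (83 − 32) × 5/9 = 28.33 °C = 301.48 K.
T_C = -10 °C → -10 + 273.15 = 263.15 K.
For a reversible cycle Q_H/Q_C = T_H/T_C, so Q_H = Q_C·T_H/T_C = 746 × 301.48/263.15 = 854.7 kJ.

Q_H ≈ 854.7 kJ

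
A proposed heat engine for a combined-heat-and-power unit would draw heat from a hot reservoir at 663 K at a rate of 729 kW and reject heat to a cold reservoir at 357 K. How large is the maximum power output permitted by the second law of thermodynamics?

Ẇ_max ≈ 336 kW

By the Carnot theorem, η_max = 1 − T_C/T_H = 1 − 357.00/663.00 = 0.4615.
W_max = η_max · Q_H = 0.4615 × 729 = 336 kW.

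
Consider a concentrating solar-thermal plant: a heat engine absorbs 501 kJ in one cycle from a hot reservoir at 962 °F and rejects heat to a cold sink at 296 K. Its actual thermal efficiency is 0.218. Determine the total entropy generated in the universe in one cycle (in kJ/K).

T_H = 962 °F → (962 − 32) × 5/9 = 516.67 °C = 789.82 K.
W = η·Q_H = 0.218 × 501 = 109.2 kJ, so Q_C = Q_H − W = 391.8 kJ.
Reservoir entropy changes: ΔS_H = −Q_H/T_H = −501/789.82 = -0.6343 kJ/K and ΔS_C = +Q_C/T_C = 391.8/296.00 = 1.324 kJ/K.
ΔS_univ = −Q_H/T_H + Q_C/T_C = 0.689 kJ/K (> 0, since η = 0.218 < η_Carnot = 0.625).

ΔS_univ ≈ 0.689 kJ/K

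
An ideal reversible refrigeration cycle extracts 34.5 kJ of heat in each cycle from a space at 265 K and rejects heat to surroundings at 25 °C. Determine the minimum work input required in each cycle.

W_in ≈ 4.32 kJ

T_H = 25 °C → 25 + 273.15 = 298.15 K.
Carnot COP: COP_R = T_C/(T_H − T_C) = 265.00/33.15 = 7.9940.
W = Q_C/COP_R = 34.5/7.9940 = 4.32 kJ.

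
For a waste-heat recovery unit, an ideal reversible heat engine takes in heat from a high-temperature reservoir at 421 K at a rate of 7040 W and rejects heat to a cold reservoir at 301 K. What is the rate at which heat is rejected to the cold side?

Q̇_C ≈ 5030 W

The Carnot efficiency is η = 1 − T_C/T_H = 1 − 301.00/421.00 = 0.2850.
For a reversible cycle Q_C/Q_H = T_C/T_H, so Q_C = 7040 × 301.00/421.00 = 5030 W.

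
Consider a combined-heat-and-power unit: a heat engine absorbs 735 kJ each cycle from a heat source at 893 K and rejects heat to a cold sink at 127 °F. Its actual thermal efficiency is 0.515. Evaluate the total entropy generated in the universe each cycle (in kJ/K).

T_C = 127 °F → (127 − 32) × 5/9 = 52.78 °C = 325.93 K.
W = η·Q_H = 0.515 × 735 = 378.5 kJ, so Q_C = Q_H − W = 356.5 kJ.
The hot reservoir loses entropy Q_H/T_H = 735/893.00 = 0.8231 kJ/K; the cold reservoir gains Q_C/T_C = 356.5/325.93 = 1.094 kJ/K.
ΔS_univ = −Q_H/T_H + Q_C/T_C = 0.2707 kJ/K (> 0, since η = 0.515 < η_Carnot = 0.635).

ΔS_univ ≈ 0.2707 kJ/K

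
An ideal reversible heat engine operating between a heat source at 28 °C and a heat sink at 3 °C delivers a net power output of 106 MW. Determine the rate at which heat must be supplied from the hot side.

T_H = 28 °C → 28 + 273.15 = 301.15 K.
T_C = 3 °C → 3 + 273.15 = 276.15 K.
For a reversible engine, η = 1 − T_C/T_H = 1 − 276.15/301.15 = 0.0830.
Q_H = W/η = 106/0.0830 = 1280 MW.

Q̇_H ≈ 1280 MW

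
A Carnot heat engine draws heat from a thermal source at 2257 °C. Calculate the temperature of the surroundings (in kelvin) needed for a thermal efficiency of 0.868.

T_H = 2257 °C → 2257 + 273.15 = 2530.15 K.
From η = 1 − T_C/T_H, T_C = T_H·(1 − η) = 2530.15 × (1 − 0.868) = 334.0 K.

T_C ≈ 334.0 K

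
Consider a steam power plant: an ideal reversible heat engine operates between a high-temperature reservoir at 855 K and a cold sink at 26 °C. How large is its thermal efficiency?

T_C = 26 °C → 26 + 273.15 = 299.15 K.
Since the cycle is reversible, η = 1 − T_C/T_H = 1 − 299.15/855.00 = 0.6501.

η ≈ 0.6501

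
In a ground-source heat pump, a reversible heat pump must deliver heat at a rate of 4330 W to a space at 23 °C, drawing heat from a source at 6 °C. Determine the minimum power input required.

T_H = 23 °C → 23 + 273.15 = 296.15 K.
T_C = 6 °C → 6 + 273.15 = 279.15 K.
The Carnot heat-pump COP is COP_HP = T_H/(T_H − T_C) = 296.15/17.00 = 17.4206.
W = Q_H/COP_HP = 4330/17.4206 = 248.6 W.

Ẇ_in ≈ 248.6 W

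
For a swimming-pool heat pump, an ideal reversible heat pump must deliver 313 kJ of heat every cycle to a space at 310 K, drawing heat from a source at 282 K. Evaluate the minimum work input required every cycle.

For a reversible heat pump, COP_HP = T_H/(T_H − T_C) = 310.00/28.00 = 11.0714.
W = Q_H/COP_HP = 313/11.0714 = 28.3 kJ.

W_in ≈ 28.3 kJ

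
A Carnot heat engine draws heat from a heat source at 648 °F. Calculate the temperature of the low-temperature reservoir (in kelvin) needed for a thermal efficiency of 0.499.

T_H = 648 °F → (648 − 32) × 5/9 = 342.22 °C = 615.37 K.
From η = 1 − T_C/T_H, T_C = T_H·(1 − η) = 615.37 × (1 − 0.499) = 308.3 K.

T_C ≈ 308.3 K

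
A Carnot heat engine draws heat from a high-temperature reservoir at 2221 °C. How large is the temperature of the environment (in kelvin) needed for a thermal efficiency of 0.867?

T_C ≈ 331.7 K

T_H = 2221 °C → 2221 + 273.15 = 2494.15 K.
From η = 1 − T_C/T_H, T_C = T_H·(1 − η) = 2494.15 × (1 − 0.867) = 331.7 K.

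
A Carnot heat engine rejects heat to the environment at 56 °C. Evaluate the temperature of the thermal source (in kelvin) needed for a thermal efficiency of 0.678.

T_C = 56 °C → 56 + 273.15 = 329.15 K.
From η = 1 − T_C/T_H, solving for T_H gives T_H = T_C/(1 − η) = 329.15/(1 − 0.678) = 1022 K.

T_H ≈ 1022 K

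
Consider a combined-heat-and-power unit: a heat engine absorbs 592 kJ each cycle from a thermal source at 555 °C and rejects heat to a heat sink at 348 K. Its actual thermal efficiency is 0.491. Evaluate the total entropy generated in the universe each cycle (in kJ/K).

ΔS_univ ≈ 0.151 kJ/K

T_H = 555 °C → 555 + 273.15 = 828.15 K.
W = η·Q_H = 0.491 × 592 = 290.7 kJ, so Q_C = Q_H − W = 301.3 kJ.
Reservoir entropy changes: ΔS_H = −Q_H/T_H = −592/828.15 = -0.7148 kJ/K and ΔS_C = +Q_C/T_C = 301.3/348.00 = 0.8659 kJ/K.
ΔS_univ = −Q_H/T_H + Q_C/T_C = 0.151 kJ/K (> 0, since η = 0.491 < η_Carnot = 0.580).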